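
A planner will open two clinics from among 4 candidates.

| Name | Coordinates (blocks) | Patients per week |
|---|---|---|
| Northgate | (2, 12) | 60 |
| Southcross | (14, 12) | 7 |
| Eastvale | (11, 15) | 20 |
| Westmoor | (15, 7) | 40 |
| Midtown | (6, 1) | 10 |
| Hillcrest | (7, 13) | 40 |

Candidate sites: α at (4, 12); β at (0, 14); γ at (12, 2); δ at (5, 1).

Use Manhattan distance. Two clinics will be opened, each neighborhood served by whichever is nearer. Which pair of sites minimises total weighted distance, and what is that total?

Evaluate every pair (each demand assigned to the nearer of the two):
  {α, γ}: total = 940
  {α, δ}: total = 1200
  {β, γ}: total = 1274
  {α, β}: total = 1320
  {β, δ}: total = 1562
  {γ, δ}: total = 2094
Best pair: {α, γ} with total 940.

{α, γ}, total 940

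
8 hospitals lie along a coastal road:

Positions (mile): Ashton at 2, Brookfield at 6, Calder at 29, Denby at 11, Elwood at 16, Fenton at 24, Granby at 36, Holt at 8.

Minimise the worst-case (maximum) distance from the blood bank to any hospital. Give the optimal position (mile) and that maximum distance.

The 1-center on a line is the midpoint of the two extreme points: leftmost at 2, rightmost at 36.
Optimal location = (2 + 36)/2 = 19; maximum distance = (36 − 2)/2 = 17.

location 19, max distance 17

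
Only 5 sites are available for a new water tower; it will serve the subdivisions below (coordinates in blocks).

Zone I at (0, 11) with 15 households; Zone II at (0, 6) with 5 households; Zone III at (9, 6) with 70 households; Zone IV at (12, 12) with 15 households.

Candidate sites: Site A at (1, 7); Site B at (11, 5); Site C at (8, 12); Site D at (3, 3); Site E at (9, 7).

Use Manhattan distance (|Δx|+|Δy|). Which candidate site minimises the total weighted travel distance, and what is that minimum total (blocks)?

Site E, total 435 blocks

Total weighted distance at each candidate:
  Site A (1, 7): total = 955
  Site B (11, 5): total = 645
  Site C (8, 12): total = 755
  Site D (3, 3): total = 1095
  Site E (9, 7): total = 435
Minimum is at Site E with total 435 blocks.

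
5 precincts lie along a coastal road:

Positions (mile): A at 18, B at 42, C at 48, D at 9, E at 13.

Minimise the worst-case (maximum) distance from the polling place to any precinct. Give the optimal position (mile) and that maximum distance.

location 28.5, max distance 19.5

The 1-center on a line is the midpoint of the two extreme points: leftmost at 9, rightmost at 48.
Optimal location = (9 + 48)/2 = 28.5; maximum distance = (48 − 9)/2 = 19.5.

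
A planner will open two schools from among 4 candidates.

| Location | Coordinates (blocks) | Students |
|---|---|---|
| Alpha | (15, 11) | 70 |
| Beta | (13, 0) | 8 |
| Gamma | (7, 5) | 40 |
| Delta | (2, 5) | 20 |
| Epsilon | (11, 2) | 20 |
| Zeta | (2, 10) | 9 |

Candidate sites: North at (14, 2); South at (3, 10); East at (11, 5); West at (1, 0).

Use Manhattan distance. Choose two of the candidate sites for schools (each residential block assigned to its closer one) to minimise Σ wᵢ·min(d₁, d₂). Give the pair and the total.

{South, East}, total 1105

Evaluate every pair (each demand assigned to the nearer of the two):
  {South, East}: total = 1105
  {East, West}: total = 1195
  {North, East}: total = 1250
  {North, South}: total = 1273
  {North, West}: total = 1403
  {South, West}: total = 1735
Best pair: {South, East} with total 1105.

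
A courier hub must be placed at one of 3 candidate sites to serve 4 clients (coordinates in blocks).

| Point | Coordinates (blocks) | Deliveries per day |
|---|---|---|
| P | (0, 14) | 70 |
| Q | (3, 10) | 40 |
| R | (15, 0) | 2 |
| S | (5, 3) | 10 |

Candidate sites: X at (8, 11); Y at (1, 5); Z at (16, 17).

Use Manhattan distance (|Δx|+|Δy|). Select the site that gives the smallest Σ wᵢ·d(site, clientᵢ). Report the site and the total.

Y, total 1078 blocks

Total weighted distance at each candidate:
  X (8, 11): total = 1156
  Y (1, 5): total = 1078
  Z (16, 17): total = 2416
Minimum is at Y with total 1078 blocks.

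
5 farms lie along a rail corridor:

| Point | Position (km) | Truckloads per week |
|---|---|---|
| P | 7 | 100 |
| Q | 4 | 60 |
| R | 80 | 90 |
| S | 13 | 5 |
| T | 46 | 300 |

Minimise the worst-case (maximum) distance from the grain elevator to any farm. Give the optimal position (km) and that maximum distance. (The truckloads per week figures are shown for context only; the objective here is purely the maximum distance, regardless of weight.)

The 1-center on a line is the midpoint of the two extreme points: leftmost at 4, rightmost at 80.
Optimal location = (4 + 80)/2 = 42; maximum distance = (80 − 4)/2 = 38.

location 42, max distance 38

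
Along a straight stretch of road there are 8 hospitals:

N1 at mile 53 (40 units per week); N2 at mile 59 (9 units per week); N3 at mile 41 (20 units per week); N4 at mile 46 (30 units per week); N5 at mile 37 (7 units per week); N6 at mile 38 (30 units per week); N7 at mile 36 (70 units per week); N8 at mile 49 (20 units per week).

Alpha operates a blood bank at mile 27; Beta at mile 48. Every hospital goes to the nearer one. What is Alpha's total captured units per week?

77

The indifferent point is the midpoint (27+48)/2 = 37.5; hospitals left of it (closer to Alpha at 27) go to Alpha, those right go to Beta.
  N7 at 36 (w=70) → Alpha
  N5 at 37 (w=7) → Alpha
  N6 at 38 (w=30) → Beta
  N3 at 41 (w=20) → Beta
  N4 at 46 (w=30) → Beta
  N8 at 49 (w=20) → Beta
  N1 at 53 (w=40) → Beta
  N2 at 59 (w=9) → Beta
Alpha captures 77; Beta captures 149.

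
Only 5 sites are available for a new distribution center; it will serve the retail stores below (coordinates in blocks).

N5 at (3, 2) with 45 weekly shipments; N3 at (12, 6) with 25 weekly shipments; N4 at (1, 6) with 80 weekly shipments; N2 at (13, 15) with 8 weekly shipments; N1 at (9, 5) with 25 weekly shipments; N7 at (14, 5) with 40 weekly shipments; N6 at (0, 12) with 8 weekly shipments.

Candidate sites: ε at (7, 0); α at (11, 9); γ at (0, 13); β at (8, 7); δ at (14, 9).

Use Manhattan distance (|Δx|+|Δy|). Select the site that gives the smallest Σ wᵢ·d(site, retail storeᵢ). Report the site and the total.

β, total 1818 blocks

Total weighted distance at each candidate:
  ε (7, 0): total = 2480
  α (11, 9): total = 2421
  γ (0, 13): total = 3178
  β (8, 7): total = 1818
  δ (14, 9): total = 2792
Minimum is at β with total 1818 blocks.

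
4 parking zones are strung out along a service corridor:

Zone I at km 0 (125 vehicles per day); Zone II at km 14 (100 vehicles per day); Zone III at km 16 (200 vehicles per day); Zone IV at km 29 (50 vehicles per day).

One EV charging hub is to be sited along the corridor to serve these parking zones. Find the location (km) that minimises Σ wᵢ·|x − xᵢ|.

x = 16

For a sum of weighted absolute distances on a line, the optimum is the weighted median (not the mean). Total weight W = 475; half-weight = 237.5.
Sort by position and accumulate weight:
  km 0 (Zone I, w=125) → cum 125
  km 14 (Zone II, w=100) → cum 225
  km 16 (Zone III, w=200) → cum 425  ≥ 237.5 → median here
  km 29 (Zone IV, w=50) → cum 475
Optimal location: km 16.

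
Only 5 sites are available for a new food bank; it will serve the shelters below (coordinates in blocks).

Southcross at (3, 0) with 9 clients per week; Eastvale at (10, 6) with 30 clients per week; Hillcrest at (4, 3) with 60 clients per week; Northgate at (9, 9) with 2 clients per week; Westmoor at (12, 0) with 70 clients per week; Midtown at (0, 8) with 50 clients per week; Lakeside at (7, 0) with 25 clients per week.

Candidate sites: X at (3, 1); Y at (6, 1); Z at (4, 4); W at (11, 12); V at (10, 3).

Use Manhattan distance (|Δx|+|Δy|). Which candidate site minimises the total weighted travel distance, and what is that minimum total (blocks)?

Total weighted distance at each candidate:
  X (3, 1): total = 1902
  Y (6, 1): total = 1758
  Z (4, 4): total = 1780
  W (11, 12): total = 3420
  V (10, 3): total = 1804
Minimum is at Y with total 1758 blocks.

Y, total 1758 blocks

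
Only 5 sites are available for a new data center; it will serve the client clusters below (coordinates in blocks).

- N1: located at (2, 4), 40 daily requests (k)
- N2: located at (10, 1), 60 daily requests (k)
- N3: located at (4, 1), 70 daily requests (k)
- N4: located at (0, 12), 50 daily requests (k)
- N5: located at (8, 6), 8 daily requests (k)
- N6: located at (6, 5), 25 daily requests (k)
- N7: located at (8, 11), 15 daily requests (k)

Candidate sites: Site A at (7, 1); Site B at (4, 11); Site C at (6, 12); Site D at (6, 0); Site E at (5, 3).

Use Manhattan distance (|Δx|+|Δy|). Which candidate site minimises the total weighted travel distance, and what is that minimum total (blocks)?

Total weighted distance at each candidate:
  Site A (7, 1): total = 1948
  Site B (4, 11): total = 2602
  Site C (6, 12): total = 2874
  Site D (6, 0): total = 2114
  Site E (5, 3): total = 1778
Minimum is at Site E with total 1778 blocks.

Site E, total 1778 blocks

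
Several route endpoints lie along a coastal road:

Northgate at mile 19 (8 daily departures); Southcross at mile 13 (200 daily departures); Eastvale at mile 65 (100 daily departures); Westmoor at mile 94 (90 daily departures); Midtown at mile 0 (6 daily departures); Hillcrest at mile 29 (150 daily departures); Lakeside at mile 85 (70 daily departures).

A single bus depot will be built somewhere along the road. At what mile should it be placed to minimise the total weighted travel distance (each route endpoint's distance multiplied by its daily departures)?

For a sum of weighted absolute distances on a line, the optimum is the weighted median (not the mean). Total weight W = 624; half-weight = 312.
Sort by position and accumulate weight:
  mile 0 (Midtown, w=6) → cum 6
  mile 13 (Southcross, w=200) → cum 206
  mile 19 (Northgate, w=8) → cum 214
  mile 29 (Hillcrest, w=150) → cum 364  ≥ 312 → median here
  mile 65 (Eastvale, w=100) → cum 464
  mile 85 (Lakeside, w=70) → cum 534
  mile 94 (Westmoor, w=90) → cum 624
Optimal location: mile 29.

x = 29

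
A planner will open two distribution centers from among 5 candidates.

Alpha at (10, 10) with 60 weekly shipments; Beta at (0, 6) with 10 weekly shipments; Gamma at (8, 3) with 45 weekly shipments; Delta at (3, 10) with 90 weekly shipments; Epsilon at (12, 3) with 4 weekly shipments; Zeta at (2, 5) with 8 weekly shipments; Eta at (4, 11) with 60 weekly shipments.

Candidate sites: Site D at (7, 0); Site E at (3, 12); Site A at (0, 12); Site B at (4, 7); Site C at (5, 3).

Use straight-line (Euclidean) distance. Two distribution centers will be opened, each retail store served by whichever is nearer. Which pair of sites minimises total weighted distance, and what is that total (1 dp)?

{Site E, Site C}, total 951.8

Evaluate every pair (each demand assigned to the nearer of the two):
  {Site E, Site C}: total = 951.8
  {Site D, Site E}: total = 990.9
  {Site E, Site B}: total = 1021.5
  {Site B, Site C}: total = 1154.0
  {Site D, Site B}: total = 1156.6
  {Site A, Site B}: total = 1281.3
  {Site E, Site A}: total = 1332.4
  {Site A, Site C}: total = 1338.2
  {Site D, Site A}: total = 1466.0
  {Site D, Site C}: total = 1900.6
Best pair: {Site E, Site C} with total 951.8.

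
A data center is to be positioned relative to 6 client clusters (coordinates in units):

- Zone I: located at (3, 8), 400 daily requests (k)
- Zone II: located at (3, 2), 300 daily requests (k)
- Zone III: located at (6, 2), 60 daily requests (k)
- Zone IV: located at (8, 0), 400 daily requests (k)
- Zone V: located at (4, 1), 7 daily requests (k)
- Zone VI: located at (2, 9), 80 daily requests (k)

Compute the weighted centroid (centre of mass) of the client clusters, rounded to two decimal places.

The minimiser of Σwᵢ‖p−pᵢ‖² is the weighted centroid p* = (Σwᵢpᵢ)/(Σwᵢ).
Σwᵢ = 1247.
Σwᵢxᵢ = 400·3 + 300·3 + 60·6 + 400·8 + 7·4 + 80·2 = 5848.
Σwᵢyᵢ = 400·8 + 300·2 + 60·2 + 400·0 + 7·1 + 80·9 = 4647.
x* = 5848/1247 = 4.69, y* = 4647/1247 = 3.73.

(4.69, 3.73)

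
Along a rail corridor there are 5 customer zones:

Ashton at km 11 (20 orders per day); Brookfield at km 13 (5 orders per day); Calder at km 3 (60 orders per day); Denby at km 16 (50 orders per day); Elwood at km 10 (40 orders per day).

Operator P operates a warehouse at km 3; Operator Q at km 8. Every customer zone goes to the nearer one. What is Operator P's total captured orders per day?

60

The indifferent point is the midpoint (3+8)/2 = 5.5; customer zones left of it (closer to Operator P at 3) go to Operator P, those right go to Operator Q.
  Calder at 3 (w=60) → Operator P
  Elwood at 10 (w=40) → Operator Q
  Ashton at 11 (w=20) → Operator Q
  Brookfield at 13 (w=5) → Operator Q
  Denby at 16 (w=50) → Operator Q
Operator P captures 60; Operator Q captures 115.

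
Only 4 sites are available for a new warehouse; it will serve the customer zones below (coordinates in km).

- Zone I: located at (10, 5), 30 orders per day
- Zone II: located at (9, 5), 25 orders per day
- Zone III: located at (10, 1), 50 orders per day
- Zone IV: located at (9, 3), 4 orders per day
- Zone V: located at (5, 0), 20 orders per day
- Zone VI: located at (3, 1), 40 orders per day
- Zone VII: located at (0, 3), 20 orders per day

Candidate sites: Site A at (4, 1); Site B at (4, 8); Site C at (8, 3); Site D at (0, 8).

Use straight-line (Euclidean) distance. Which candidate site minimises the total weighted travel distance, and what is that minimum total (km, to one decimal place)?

Site C, total 746.4 km

Total weighted distance at each candidate:
  Site A (4, 1): total = 855.7
  Site B (4, 8): total = 1408.4
  Site C (8, 3): total = 746.4
  Site D (0, 8): total = 1795.2
Minimum is at Site C with total 746.4 km.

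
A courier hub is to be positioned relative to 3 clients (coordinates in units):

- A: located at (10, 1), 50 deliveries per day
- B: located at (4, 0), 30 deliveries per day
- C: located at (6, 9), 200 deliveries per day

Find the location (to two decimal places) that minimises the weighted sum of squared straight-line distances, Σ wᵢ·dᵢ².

The minimiser of Σwᵢ‖p−pᵢ‖² is the weighted centroid p* = (Σwᵢpᵢ)/(Σwᵢ).
Σwᵢ = 280.
Σwᵢxᵢ = 50·10 + 30·4 + 200·6 = 1820.
Σwᵢyᵢ = 50·1 + 30·0 + 200·9 = 1850.
x* = 1820/280 = 6.50, y* = 1850/280 = 6.61.

(6.50, 6.61)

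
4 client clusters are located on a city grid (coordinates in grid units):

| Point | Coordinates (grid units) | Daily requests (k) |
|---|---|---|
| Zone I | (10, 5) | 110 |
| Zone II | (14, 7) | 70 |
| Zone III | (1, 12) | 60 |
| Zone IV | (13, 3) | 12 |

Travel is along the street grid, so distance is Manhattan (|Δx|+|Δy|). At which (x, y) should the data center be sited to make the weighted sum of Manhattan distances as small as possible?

Manhattan distance separates: Σwᵢ(|x−xᵢ|+|y−yᵢ|) = Σwᵢ|x−xᵢ| + Σwᵢ|y−yᵢ|, so x and y are optimised independently as 1-D weighted medians.
Total weight W = 252; half = 126.
x-coordinate, sorted with cumulative weight:
  x=1 (Zone III, w=60) cum 60
  x=10 (Zone I, w=110) cum 170  ← median
  x=13 (Zone IV, w=12) cum 182
  x=14 (Zone II, w=70) cum 252
⇒ x* = 10
y-coordinate, sorted with cumulative weight:
  y=3 (Zone IV, w=12) cum 12
  y=5 (Zone I, w=110) cum 122
  y=7 (Zone II, w=70) cum 192  ← median
  y=12 (Zone III, w=60) cum 252
⇒ y* = 7

(10, 7)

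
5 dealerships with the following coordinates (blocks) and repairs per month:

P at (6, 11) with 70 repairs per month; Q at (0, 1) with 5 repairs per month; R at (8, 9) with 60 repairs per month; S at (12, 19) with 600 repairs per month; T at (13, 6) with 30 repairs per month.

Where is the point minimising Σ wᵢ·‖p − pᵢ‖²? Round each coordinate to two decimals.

The minimiser of Σwᵢ‖p−pᵢ‖² is the weighted centroid p* = (Σwᵢpᵢ)/(Σwᵢ).
Σwᵢ = 765.
Σwᵢxᵢ = 70·6 + 5·0 + 60·8 + 600·12 + 30·13 = 8490.
Σwᵢyᵢ = 70·11 + 5·1 + 60·9 + 600·19 + 30·6 = 12895.
x* = 8490/765 = 11.10, y* = 12895/765 = 16.86.

(11.10, 16.86)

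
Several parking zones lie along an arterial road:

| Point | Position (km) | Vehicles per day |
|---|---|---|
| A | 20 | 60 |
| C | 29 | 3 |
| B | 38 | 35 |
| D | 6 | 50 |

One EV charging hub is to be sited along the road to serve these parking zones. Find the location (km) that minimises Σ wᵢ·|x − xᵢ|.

For a sum of weighted absolute distances on a line, the optimum is the weighted median (not the mean). Total weight W = 148; half-weight = 74.
Sort by position and accumulate weight:
  km 6 (D, w=50) → cum 50
  km 20 (A, w=60) → cum 110  ≥ 74 → median here
  km 29 (C, w=3) → cum 113
  km 38 (B, w=35) → cum 148
Optimal location: km 20.

x = 20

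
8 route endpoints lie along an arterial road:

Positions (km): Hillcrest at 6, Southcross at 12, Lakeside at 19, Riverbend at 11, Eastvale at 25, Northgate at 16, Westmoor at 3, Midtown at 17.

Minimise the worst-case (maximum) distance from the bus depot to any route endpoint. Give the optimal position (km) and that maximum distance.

The 1-center on a line is the midpoint of the two extreme points: leftmost at 3, rightmost at 25.
Optimal location = (3 + 25)/2 = 14; maximum distance = (25 − 3)/2 = 11.

location 14, max distance 11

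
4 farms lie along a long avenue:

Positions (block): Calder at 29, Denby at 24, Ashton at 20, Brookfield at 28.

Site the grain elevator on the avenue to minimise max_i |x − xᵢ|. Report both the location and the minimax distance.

location 24.5, max distance 4.5

The 1-center on a line is the midpoint of the two extreme points: leftmost at 20, rightmost at 29.
Optimal location = (20 + 29)/2 = 24.5; maximum distance = (29 − 20)/2 = 4.5.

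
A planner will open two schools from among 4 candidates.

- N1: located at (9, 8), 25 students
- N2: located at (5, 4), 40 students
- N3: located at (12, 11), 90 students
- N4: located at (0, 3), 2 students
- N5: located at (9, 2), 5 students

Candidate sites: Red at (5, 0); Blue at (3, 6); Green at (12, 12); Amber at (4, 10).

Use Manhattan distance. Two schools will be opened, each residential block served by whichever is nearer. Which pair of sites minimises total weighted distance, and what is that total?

Evaluate every pair (each demand assigned to the nearer of the two):
  {Red, Green}: total = 471
  {Blue, Green}: total = 487
  {Green, Amber}: total = 632
  {Red, Amber}: total = 1191
  {Blue, Amber}: total = 1207
  {Red, Blue}: total = 1662
Best pair: {Red, Green} with total 471.

{Red, Green}, total 471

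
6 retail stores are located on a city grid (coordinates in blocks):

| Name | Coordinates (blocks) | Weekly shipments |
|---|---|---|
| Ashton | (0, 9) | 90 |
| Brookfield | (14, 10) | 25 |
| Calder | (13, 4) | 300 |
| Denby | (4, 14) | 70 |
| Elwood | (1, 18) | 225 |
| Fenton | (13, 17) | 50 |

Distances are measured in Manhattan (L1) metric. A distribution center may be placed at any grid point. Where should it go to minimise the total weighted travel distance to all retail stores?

(4, 9)

Manhattan distance separates: Σwᵢ(|x−xᵢ|+|y−yᵢ|) = Σwᵢ|x−xᵢ| + Σwᵢ|y−yᵢ|, so x and y are optimised independently as 1-D weighted medians.
Total weight W = 760; half = 380.
x-coordinate, sorted with cumulative weight:
  x=0 (Ashton, w=90) cum 90
  x=1 (Elwood, w=225) cum 315
  x=4 (Denby, w=70) cum 385  ← median
  x=13 (Calder, w=300) cum 685
  x=13 (Fenton, w=50) cum 735
  x=14 (Brookfield, w=25) cum 760
⇒ x* = 4
y-coordinate, sorted with cumulative weight:
  y=4 (Calder, w=300) cum 300
  y=9 (Ashton, w=90) cum 390  ← median
  y=10 (Brookfield, w=25) cum 415
  y=14 (Denby, w=70) cum 485
  y=17 (Fenton, w=50) cum 535
  y=18 (Elwood, w=225) cum 760
⇒ y* = 9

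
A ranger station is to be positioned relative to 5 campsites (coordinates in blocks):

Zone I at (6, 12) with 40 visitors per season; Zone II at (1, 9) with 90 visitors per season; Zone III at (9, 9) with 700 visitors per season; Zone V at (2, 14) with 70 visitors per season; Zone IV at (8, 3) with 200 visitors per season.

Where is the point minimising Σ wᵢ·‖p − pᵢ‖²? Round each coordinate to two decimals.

The minimiser of Σwᵢ‖p−pᵢ‖² is the weighted centroid p* = (Σwᵢpᵢ)/(Σwᵢ).
Σwᵢ = 1100.
Σwᵢxᵢ = 40·6 + 90·1 + 700·9 + 70·2 + 200·8 = 8370.
Σwᵢyᵢ = 40·12 + 90·9 + 700·9 + 70·14 + 200·3 = 9170.
x* = 8370/1100 = 7.61, y* = 9170/1100 = 8.34.

(7.61, 8.34)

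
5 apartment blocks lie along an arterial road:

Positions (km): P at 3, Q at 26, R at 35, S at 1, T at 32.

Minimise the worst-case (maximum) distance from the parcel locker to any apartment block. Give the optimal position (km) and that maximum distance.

The 1-center on a line is the midpoint of the two extreme points: leftmost at 1, rightmost at 35.
Optimal location = (1 + 35)/2 = 18; maximum distance = (35 − 1)/2 = 17.

location 18, max distance 17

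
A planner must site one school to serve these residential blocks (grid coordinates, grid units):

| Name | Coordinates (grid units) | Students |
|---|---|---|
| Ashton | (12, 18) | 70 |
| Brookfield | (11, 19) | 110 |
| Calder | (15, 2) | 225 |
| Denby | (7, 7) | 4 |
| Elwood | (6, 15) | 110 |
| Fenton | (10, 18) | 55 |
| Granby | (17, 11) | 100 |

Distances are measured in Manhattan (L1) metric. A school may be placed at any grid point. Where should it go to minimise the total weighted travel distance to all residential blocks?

(12, 15)

Manhattan distance separates: Σwᵢ(|x−xᵢ|+|y−yᵢ|) = Σwᵢ|x−xᵢ| + Σwᵢ|y−yᵢ|, so x and y are optimised independently as 1-D weighted medians.
Total weight W = 674; half = 337.
x-coordinate, sorted with cumulative weight:
  x=6 (Elwood, w=110) cum 110
  x=7 (Denby, w=4) cum 114
  x=10 (Fenton, w=55) cum 169
  x=11 (Brookfield, w=110) cum 279
  x=12 (Ashton, w=70) cum 349  ← median
  x=15 (Calder, w=225) cum 574
  x=17 (Granby, w=100) cum 674
⇒ x* = 12
y-coordinate, sorted with cumulative weight:
  y=2 (Calder, w=225) cum 225
  y=7 (Denby, w=4) cum 229
  y=11 (Granby, w=100) cum 329
  y=15 (Elwood, w=110) cum 439  ← median
  y=18 (Ashton, w=70) cum 509
  y=18 (Fenton, w=55) cum 564
  y=19 (Brookfield, w=110) cum 674
⇒ y* = 15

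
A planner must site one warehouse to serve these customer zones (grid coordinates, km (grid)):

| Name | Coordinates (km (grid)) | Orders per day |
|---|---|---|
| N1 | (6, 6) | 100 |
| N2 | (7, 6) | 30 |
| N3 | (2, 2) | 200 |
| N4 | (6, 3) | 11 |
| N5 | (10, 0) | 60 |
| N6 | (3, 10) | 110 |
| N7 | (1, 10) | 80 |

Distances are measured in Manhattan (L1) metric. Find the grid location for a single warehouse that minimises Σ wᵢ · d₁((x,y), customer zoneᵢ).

Manhattan distance separates: Σwᵢ(|x−xᵢ|+|y−yᵢ|) = Σwᵢ|x−xᵢ| + Σwᵢ|y−yᵢ|, so x and y are optimised independently as 1-D weighted medians.
Total weight W = 591; half = 295.5.
x-coordinate, sorted with cumulative weight:
  x=1 (N7, w=80) cum 80
  x=2 (N3, w=200) cum 280
  x=3 (N6, w=110) cum 390  ← median
  x=6 (N1, w=100) cum 490
  x=6 (N4, w=11) cum 501
  x=7 (N2, w=30) cum 531
  x=10 (N5, w=60) cum 591
⇒ x* = 3
y-coordinate, sorted with cumulative weight:
  y=0 (N5, w=60) cum 60
  y=2 (N3, w=200) cum 260
  y=3 (N4, w=11) cum 271
  y=6 (N1, w=100) cum 371  ← median
  y=6 (N2, w=30) cum 401
  y=10 (N6, w=110) cum 511
  y=10 (N7, w=80) cum 591
⇒ y* = 6

(3, 6)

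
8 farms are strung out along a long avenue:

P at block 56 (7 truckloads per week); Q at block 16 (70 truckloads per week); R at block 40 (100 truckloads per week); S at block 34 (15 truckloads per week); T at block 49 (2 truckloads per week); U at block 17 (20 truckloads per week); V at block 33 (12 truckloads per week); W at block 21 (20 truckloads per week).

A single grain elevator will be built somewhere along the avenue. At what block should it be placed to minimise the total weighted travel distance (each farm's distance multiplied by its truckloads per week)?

For a sum of weighted absolute distances on a line, the optimum is the weighted median (not the mean). Total weight W = 246; half-weight = 123.
Sort by position and accumulate weight:
  block 16 (Q, w=70) → cum 70
  block 17 (U, w=20) → cum 90
  block 21 (W, w=20) → cum 110
  block 33 (V, w=12) → cum 122
  block 34 (S, w=15) → cum 137  ≥ 123 → median here
  block 40 (R, w=100) → cum 237
  block 49 (T, w=2) → cum 239
  block 56 (P, w=7) → cum 246
Optimal location: block 34.

x = 34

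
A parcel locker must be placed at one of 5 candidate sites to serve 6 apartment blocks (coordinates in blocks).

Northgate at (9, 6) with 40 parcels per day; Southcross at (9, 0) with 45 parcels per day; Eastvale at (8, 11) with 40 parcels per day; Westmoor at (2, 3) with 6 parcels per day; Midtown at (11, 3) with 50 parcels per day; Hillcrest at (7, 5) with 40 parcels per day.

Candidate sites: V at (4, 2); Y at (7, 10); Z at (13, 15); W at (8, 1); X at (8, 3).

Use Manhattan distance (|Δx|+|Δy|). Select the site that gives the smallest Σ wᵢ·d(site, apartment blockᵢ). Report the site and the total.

Total weighted distance at each candidate:
  V (4, 2): total = 1853
  Y (7, 10): total = 1682
  Z (13, 15): total = 3213
  W (8, 1): total = 1228
  X (8, 3): total = 966
Minimum is at X with total 966 blocks.

X, total 966 blocks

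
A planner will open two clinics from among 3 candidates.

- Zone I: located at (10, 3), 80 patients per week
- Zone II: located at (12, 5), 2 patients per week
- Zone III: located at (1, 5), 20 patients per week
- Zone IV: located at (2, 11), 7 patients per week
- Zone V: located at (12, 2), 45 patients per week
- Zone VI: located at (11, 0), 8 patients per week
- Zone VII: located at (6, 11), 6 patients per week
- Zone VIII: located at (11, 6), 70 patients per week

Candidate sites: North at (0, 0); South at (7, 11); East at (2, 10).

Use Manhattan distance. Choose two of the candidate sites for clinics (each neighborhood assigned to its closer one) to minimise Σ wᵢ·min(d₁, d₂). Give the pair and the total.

{North, South}, total 2411

Evaluate every pair (each demand assigned to the nearer of the two):
  {North, South}: total = 2411
  {South, East}: total = 2415
  {North, East}: total = 2855
Best pair: {North, South} with total 2411.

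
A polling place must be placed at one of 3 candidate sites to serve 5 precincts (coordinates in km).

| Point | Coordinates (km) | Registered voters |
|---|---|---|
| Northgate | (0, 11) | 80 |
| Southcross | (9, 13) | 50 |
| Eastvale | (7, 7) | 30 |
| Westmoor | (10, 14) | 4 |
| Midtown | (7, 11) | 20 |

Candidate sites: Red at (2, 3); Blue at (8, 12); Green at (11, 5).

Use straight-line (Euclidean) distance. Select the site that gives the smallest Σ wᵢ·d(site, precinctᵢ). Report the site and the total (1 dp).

Total weighted distance at each candidate:
  Red (2, 3): total = 1705.2
  Blue (8, 12): total = 908.3
  Green (11, 5): total = 1729.3
Minimum is at Blue with total 908.3 km.

Blue, total 908.3 km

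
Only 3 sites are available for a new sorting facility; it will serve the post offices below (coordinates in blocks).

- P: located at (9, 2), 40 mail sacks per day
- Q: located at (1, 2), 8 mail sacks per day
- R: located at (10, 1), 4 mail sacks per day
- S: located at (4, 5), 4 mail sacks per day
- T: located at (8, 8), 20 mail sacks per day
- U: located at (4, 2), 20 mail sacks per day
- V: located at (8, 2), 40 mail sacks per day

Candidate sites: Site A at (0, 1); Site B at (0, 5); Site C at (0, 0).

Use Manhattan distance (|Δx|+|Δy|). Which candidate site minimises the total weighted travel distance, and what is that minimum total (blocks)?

Total weighted distance at each candidate:
  Site A (0, 1): total = 1248
  Site B (0, 5): total = 1384
  Site C (0, 0): total = 1384
Minimum is at Site A with total 1248 blocks.

Site A, total 1248 blocks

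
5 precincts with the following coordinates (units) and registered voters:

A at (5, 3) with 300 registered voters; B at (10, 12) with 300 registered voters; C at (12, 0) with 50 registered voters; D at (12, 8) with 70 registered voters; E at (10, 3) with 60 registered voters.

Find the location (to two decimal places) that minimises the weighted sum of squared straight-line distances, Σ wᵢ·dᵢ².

The minimiser of Σwᵢ‖p−pᵢ‖² is the weighted centroid p* = (Σwᵢpᵢ)/(Σwᵢ).
Σwᵢ = 780.
Σwᵢxᵢ = 300·5 + 300·10 + 50·12 + 70·12 + 60·10 = 6540.
Σwᵢyᵢ = 300·3 + 300·12 + 50·0 + 70·8 + 60·3 = 5240.
x* = 6540/780 = 8.38, y* = 5240/780 = 6.72.

(8.38, 6.72)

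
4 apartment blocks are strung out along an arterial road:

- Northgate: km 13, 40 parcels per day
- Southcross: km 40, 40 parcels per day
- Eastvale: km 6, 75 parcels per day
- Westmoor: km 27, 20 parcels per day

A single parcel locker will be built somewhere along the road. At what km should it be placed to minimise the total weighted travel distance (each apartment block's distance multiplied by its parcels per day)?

x = 13

For a sum of weighted absolute distances on a line, the optimum is the weighted median (not the mean). Total weight W = 175; half-weight = 87.5.
Sort by position and accumulate weight:
  km 6 (Eastvale, w=75) → cum 75
  km 13 (Northgate, w=40) → cum 115  ≥ 87.5 → median here
  km 27 (Westmoor, w=20) → cum 135
  km 40 (Southcross, w=40) → cum 175
Optimal location: km 13.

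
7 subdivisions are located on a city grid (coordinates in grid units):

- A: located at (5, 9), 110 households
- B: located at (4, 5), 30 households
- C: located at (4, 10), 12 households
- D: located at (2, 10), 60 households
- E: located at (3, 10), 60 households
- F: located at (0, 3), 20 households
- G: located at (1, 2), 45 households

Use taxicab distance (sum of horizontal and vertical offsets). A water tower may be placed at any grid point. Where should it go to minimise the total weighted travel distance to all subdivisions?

(3, 9)

Manhattan distance separates: Σwᵢ(|x−xᵢ|+|y−yᵢ|) = Σwᵢ|x−xᵢ| + Σwᵢ|y−yᵢ|, so x and y are optimised independently as 1-D weighted medians.
Total weight W = 337; half = 168.5.
x-coordinate, sorted with cumulative weight:
  x=0 (F, w=20) cum 20
  x=1 (G, w=45) cum 65
  x=2 (D, w=60) cum 125
  x=3 (E, w=60) cum 185  ← median
  x=4 (B, w=30) cum 215
  x=4 (C, w=12) cum 227
  x=5 (A, w=110) cum 337
⇒ x* = 3
y-coordinate, sorted with cumulative weight:
  y=2 (G, w=45) cum 45
  y=3 (F, w=20) cum 65
  y=5 (B, w=30) cum 95
  y=9 (A, w=110) cum 205  ← median
  y=10 (C, w=12) cum 217
  y=10 (D, w=60) cum 277
  y=10 (E, w=60) cum 337
⇒ y* = 9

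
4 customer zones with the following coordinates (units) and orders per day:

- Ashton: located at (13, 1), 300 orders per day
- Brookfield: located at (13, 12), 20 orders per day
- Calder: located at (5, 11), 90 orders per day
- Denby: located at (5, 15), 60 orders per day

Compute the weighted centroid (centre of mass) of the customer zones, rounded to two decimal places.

(10.45, 5.17)

The minimiser of Σwᵢ‖p−pᵢ‖² is the weighted centroid p* = (Σwᵢpᵢ)/(Σwᵢ).
Σwᵢ = 470.
Σwᵢxᵢ = 300·13 + 20·13 + 90·5 + 60·5 = 4910.
Σwᵢyᵢ = 300·1 + 20·12 + 90·11 + 60·15 = 2430.
x* = 4910/470 = 10.45, y* = 2430/470 = 5.17.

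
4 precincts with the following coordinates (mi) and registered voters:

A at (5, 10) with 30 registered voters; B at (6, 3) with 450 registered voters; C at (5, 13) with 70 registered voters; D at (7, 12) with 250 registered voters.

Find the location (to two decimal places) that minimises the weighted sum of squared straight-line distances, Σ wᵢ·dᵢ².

(6.19, 6.95)

The minimiser of Σwᵢ‖p−pᵢ‖² is the weighted centroid p* = (Σwᵢpᵢ)/(Σwᵢ).
Σwᵢ = 800.
Σwᵢxᵢ = 30·5 + 450·6 + 70·5 + 250·7 = 4950.
Σwᵢyᵢ = 30·10 + 450·3 + 70·13 + 250·12 = 5560.
x* = 4950/800 = 6.19, y* = 5560/800 = 6.95.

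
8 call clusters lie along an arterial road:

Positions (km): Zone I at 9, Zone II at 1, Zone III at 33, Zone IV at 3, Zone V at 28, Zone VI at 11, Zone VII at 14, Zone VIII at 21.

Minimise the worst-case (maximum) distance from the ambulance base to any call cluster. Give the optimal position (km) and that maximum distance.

location 17, max distance 16

The 1-center on a line is the midpoint of the two extreme points: leftmost at 1, rightmost at 33.
Optimal location = (1 + 33)/2 = 17; maximum distance = (33 − 1)/2 = 16.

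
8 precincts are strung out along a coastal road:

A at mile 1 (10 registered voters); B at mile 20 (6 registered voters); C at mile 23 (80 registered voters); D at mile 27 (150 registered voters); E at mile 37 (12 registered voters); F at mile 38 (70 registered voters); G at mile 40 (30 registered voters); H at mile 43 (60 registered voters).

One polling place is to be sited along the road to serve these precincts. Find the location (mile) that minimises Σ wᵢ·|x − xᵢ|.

x = 27

For a sum of weighted absolute distances on a line, the optimum is the weighted median (not the mean). Total weight W = 418; half-weight = 209.
Sort by position and accumulate weight:
  mile 1 (A, w=10) → cum 10
  mile 20 (B, w=6) → cum 16
  mile 23 (C, w=80) → cum 96
  mile 27 (D, w=150) → cum 246  ≥ 209 → median here
  mile 37 (E, w=12) → cum 258
  mile 38 (F, w=70) → cum 328
  mile 40 (G, w=30) → cum 358
  mile 43 (H, w=60) → cum 418
Optimal location: mile 27.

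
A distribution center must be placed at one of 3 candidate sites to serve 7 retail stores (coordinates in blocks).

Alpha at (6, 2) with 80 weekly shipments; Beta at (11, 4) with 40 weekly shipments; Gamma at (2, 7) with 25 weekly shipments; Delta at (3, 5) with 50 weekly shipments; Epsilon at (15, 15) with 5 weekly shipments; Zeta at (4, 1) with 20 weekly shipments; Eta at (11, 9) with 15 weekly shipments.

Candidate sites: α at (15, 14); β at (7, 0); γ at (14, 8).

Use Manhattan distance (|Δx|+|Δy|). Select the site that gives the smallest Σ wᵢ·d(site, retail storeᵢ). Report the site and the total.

β, total 1700 blocks

Total weighted distance at each candidate:
  α (15, 14): total = 4410
  β (7, 0): total = 1700
  γ (14, 8): total = 2865
Minimum is at β with total 1700 blocks.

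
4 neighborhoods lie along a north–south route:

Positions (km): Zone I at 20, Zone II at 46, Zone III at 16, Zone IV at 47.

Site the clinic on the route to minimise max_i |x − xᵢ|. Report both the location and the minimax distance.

The 1-center on a line is the midpoint of the two extreme points: leftmost at 16, rightmost at 47.
Optimal location = (16 + 47)/2 = 31.5; maximum distance = (47 − 16)/2 = 15.5.

location 31.5, max distance 15.5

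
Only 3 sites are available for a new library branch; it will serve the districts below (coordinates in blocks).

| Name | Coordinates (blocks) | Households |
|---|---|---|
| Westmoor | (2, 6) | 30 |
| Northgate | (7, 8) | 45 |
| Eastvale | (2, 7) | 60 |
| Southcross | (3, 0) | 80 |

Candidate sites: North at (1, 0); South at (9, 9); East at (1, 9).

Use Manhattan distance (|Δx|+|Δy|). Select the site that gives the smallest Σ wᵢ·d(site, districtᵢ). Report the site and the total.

Total weighted distance at each candidate:
  North (1, 0): total = 1480
  South (9, 9): total = 2175
  East (1, 9): total = 1495
Minimum is at North with total 1480 blocks.

North, total 1480 blocks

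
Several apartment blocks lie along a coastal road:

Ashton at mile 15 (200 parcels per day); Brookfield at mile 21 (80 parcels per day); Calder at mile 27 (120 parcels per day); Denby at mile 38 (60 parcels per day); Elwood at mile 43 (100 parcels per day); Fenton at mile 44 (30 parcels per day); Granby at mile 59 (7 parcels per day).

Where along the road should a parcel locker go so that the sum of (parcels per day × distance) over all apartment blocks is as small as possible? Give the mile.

For a sum of weighted absolute distances on a line, the optimum is the weighted median (not the mean). Total weight W = 597; half-weight = 298.5.
Sort by position and accumulate weight:
  mile 15 (Ashton, w=200) → cum 200
  mile 21 (Brookfield, w=80) → cum 280
  mile 27 (Calder, w=120) → cum 400  ≥ 298.5 → median here
  mile 38 (Denby, w=60) → cum 460
  mile 43 (Elwood, w=100) → cum 560
  mile 44 (Fenton, w=30) → cum 590
  mile 59 (Granby, w=7) → cum 597
Optimal location: mile 27.

x = 27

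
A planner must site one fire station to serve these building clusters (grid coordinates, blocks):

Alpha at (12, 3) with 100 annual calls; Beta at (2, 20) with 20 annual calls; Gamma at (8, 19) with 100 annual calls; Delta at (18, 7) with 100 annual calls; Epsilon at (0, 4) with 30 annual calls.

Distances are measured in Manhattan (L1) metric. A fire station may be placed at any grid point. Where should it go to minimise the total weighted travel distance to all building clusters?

Manhattan distance separates: Σwᵢ(|x−xᵢ|+|y−yᵢ|) = Σwᵢ|x−xᵢ| + Σwᵢ|y−yᵢ|, so x and y are optimised independently as 1-D weighted medians.
Total weight W = 350; half = 175.
x-coordinate, sorted with cumulative weight:
  x=0 (Epsilon, w=30) cum 30
  x=2 (Beta, w=20) cum 50
  x=8 (Gamma, w=100) cum 150
  x=12 (Alpha, w=100) cum 250  ← median
  x=18 (Delta, w=100) cum 350
⇒ x* = 12
y-coordinate, sorted with cumulative weight:
  y=3 (Alpha, w=100) cum 100
  y=4 (Epsilon, w=30) cum 130
  y=7 (Delta, w=100) cum 230  ← median
  y=19 (Gamma, w=100) cum 330
  y=20 (Beta, w=20) cum 350
⇒ y* = 7

(12, 7)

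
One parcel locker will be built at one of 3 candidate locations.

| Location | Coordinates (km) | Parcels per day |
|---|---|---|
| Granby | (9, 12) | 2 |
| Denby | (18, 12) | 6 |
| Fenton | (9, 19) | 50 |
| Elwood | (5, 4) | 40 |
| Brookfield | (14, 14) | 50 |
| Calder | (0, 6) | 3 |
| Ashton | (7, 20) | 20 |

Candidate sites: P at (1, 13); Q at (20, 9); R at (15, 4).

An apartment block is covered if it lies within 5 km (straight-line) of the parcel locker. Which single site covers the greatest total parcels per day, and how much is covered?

Coverage radius r = 5 km; a point is covered iff (Δx)²+(Δy)² ≤ 5² = 25.
  P (1, 13): covers {none} → 0
  Q (20, 9): covers {Denby} → 6
  R (15, 4): covers {none} → 0
Maximum coverage at Q: 6 parcels per day.

Q, covering 6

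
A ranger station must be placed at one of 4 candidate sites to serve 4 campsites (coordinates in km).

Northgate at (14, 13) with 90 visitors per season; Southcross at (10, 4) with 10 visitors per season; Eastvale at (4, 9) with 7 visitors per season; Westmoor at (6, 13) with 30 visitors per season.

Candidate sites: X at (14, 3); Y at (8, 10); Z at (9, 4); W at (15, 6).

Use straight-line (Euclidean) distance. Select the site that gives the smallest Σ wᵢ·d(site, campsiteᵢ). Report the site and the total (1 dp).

Total weighted distance at each candidate:
  X (14, 3): total = 1407.1
  Y (8, 10): total = 804.0
  Z (9, 4): total = 1270.7
  W (15, 6): total = 1112.1
Minimum is at Y with total 804.0 km.

Y, total 804.0 km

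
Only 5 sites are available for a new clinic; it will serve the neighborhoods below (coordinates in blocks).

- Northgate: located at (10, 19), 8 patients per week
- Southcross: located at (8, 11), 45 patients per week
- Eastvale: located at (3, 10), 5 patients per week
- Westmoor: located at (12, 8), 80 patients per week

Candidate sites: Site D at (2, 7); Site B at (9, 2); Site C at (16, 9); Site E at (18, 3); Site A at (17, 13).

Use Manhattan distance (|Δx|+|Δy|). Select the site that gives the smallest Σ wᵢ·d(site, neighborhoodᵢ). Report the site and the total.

Site C, total 1048 blocks

Total weighted distance at each candidate:
  Site D (2, 7): total = 1510
  Site B (9, 2): total = 1384
  Site C (16, 9): total = 1048
  Site E (18, 3): total = 1992
  Site A (17, 13): total = 1484
Minimum is at Site C with total 1048 blocks.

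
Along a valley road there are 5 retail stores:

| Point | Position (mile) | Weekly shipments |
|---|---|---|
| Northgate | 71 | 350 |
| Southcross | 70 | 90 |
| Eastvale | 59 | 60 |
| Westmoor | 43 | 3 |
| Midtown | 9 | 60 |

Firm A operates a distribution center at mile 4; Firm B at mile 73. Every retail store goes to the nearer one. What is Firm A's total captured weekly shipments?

60

The indifferent point is the midpoint (4+73)/2 = 38.5; retail stores left of it (closer to Firm A at 4) go to Firm A, those right go to Firm B.
  Midtown at 9 (w=60) → Firm A
  Westmoor at 43 (w=3) → Firm B
  Eastvale at 59 (w=60) → Firm B
  Southcross at 70 (w=90) → Firm B
  Northgate at 71 (w=350) → Firm B
Firm A captures 60; Firm B captures 503.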